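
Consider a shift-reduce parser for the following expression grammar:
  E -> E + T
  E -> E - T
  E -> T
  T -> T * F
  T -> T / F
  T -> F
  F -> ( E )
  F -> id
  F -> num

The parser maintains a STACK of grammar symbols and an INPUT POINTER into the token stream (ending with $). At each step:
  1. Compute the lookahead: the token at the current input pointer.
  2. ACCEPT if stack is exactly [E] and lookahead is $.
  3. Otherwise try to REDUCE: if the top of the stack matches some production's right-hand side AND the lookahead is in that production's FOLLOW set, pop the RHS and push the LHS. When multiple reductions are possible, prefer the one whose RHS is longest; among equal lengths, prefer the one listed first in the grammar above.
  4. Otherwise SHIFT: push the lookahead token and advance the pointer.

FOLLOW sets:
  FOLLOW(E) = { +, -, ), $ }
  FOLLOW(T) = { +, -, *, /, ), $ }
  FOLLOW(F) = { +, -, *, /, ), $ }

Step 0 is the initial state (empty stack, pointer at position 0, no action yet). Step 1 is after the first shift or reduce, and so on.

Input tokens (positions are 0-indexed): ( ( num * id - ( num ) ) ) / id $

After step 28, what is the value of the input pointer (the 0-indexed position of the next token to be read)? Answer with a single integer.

Step 1: shift (. Stack=[(] ptr=1 lookahead=( remaining=[( num * id - ( num ) ) ) / id $]
Step 2: shift (. Stack=[( (] ptr=2 lookahead=num remaining=[num * id - ( num ) ) ) / id $]
Step 3: shift num. Stack=[( ( num] ptr=3 lookahead=* remaining=[* id - ( num ) ) ) / id $]
Step 4: reduce F->num. Stack=[( ( F] ptr=3 lookahead=* remaining=[* id - ( num ) ) ) / id $]
Step 5: reduce T->F. Stack=[( ( T] ptr=3 lookahead=* remaining=[* id - ( num ) ) ) / id $]
Step 6: shift *. Stack=[( ( T *] ptr=4 lookahead=id remaining=[id - ( num ) ) ) / id $]
Step 7: shift id. Stack=[( ( T * id] ptr=5 lookahead=- remaining=[- ( num ) ) ) / id $]
Step 8: reduce F->id. Stack=[( ( T * F] ptr=5 lookahead=- remaining=[- ( num ) ) ) / id $]
Step 9: reduce T->T * F. Stack=[( ( T] ptr=5 lookahead=- remaining=[- ( num ) ) ) / id $]
Step 10: reduce E->T. Stack=[( ( E] ptr=5 lookahead=- remaining=[- ( num ) ) ) / id $]
Step 11: shift -. Stack=[( ( E -] ptr=6 lookahead=( remaining=[( num ) ) ) / id $]
Step 12: shift (. Stack=[( ( E - (] ptr=7 lookahead=num remaining=[num ) ) ) / id $]
Step 13: shift num. Stack=[( ( E - ( num] ptr=8 lookahead=) remaining=[) ) ) / id $]
Step 14: reduce F->num. Stack=[( ( E - ( F] ptr=8 lookahead=) remaining=[) ) ) / id $]
Step 15: reduce T->F. Stack=[( ( E - ( T] ptr=8 lookahead=) remaining=[) ) ) / id $]
Step 16: reduce E->T. Stack=[( ( E - ( E] ptr=8 lookahead=) remaining=[) ) ) / id $]
Step 17: shift ). Stack=[( ( E - ( E )] ptr=9 lookahead=) remaining=[) ) / id $]
Step 18: reduce F->( E ). Stack=[( ( E - F] ptr=9 lookahead=) remaining=[) ) / id $]
Step 19: reduce T->F. Stack=[( ( E - T] ptr=9 lookahead=) remaining=[) ) / id $]
Step 20: reduce E->E - T. Stack=[( ( E] ptr=9 lookahead=) remaining=[) ) / id $]
Step 21: shift ). Stack=[( ( E )] ptr=10 lookahead=) remaining=[) / id $]
Step 22: reduce F->( E ). Stack=[( F] ptr=10 lookahead=) remaining=[) / id $]
Step 23: reduce T->F. Stack=[( T] ptr=10 lookahead=) remaining=[) / id $]
Step 24: reduce E->T. Stack=[( E] ptr=10 lookahead=) remaining=[) / id $]
Step 25: shift ). Stack=[( E )] ptr=11 lookahead=/ remaining=[/ id $]
Step 26: reduce F->( E ). Stack=[F] ptr=11 lookahead=/ remaining=[/ id $]
Step 27: reduce T->F. Stack=[T] ptr=11 lookahead=/ remaining=[/ id $]
Step 28: shift /. Stack=[T /] ptr=12 lookahead=id remaining=[id $]

Answer: 12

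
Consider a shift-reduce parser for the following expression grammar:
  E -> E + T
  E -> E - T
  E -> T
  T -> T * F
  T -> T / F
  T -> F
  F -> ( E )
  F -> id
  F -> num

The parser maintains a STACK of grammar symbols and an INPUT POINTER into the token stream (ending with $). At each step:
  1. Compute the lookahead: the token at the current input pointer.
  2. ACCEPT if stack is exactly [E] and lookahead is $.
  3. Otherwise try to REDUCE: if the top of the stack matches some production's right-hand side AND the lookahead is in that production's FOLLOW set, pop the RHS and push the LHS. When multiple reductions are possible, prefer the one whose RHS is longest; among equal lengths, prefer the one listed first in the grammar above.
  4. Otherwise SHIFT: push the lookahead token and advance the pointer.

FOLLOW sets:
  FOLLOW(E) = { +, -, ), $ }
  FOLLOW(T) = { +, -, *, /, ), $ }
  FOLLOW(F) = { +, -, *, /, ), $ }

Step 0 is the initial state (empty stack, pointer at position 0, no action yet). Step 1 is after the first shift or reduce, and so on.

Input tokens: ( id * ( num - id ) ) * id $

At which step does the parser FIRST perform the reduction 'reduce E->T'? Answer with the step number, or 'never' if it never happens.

Answer: 10

Derivation:
Step 1: shift (. Stack=[(] ptr=1 lookahead=id remaining=[id * ( num - id ) ) * id $]
Step 2: shift id. Stack=[( id] ptr=2 lookahead=* remaining=[* ( num - id ) ) * id $]
Step 3: reduce F->id. Stack=[( F] ptr=2 lookahead=* remaining=[* ( num - id ) ) * id $]
Step 4: reduce T->F. Stack=[( T] ptr=2 lookahead=* remaining=[* ( num - id ) ) * id $]
Step 5: shift *. Stack=[( T *] ptr=3 lookahead=( remaining=[( num - id ) ) * id $]
Step 6: shift (. Stack=[( T * (] ptr=4 lookahead=num remaining=[num - id ) ) * id $]
Step 7: shift num. Stack=[( T * ( num] ptr=5 lookahead=- remaining=[- id ) ) * id $]
Step 8: reduce F->num. Stack=[( T * ( F] ptr=5 lookahead=- remaining=[- id ) ) * id $]
Step 9: reduce T->F. Stack=[( T * ( T] ptr=5 lookahead=- remaining=[- id ) ) * id $]
Step 10: reduce E->T. Stack=[( T * ( E] ptr=5 lookahead=- remaining=[- id ) ) * id $]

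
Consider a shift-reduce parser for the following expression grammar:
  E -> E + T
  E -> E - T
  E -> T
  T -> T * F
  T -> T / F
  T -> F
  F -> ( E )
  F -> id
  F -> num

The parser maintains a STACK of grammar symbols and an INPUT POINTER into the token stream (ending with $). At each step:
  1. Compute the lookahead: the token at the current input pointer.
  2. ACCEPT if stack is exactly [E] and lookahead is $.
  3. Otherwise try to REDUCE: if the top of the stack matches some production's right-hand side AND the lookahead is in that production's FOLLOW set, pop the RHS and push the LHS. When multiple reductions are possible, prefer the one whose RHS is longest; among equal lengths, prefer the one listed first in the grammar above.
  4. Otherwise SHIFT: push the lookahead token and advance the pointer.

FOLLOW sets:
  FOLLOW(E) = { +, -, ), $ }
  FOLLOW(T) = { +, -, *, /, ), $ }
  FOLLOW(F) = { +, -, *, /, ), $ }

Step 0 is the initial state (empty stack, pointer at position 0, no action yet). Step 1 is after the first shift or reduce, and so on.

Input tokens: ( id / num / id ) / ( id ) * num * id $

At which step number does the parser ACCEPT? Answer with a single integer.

Answer: 35

Derivation:
Step 1: shift (. Stack=[(] ptr=1 lookahead=id remaining=[id / num / id ) / ( id ) * num * id $]
Step 2: shift id. Stack=[( id] ptr=2 lookahead=/ remaining=[/ num / id ) / ( id ) * num * id $]
Step 3: reduce F->id. Stack=[( F] ptr=2 lookahead=/ remaining=[/ num / id ) / ( id ) * num * id $]
Step 4: reduce T->F. Stack=[( T] ptr=2 lookahead=/ remaining=[/ num / id ) / ( id ) * num * id $]
Step 5: shift /. Stack=[( T /] ptr=3 lookahead=num remaining=[num / id ) / ( id ) * num * id $]
Step 6: shift num. Stack=[( T / num] ptr=4 lookahead=/ remaining=[/ id ) / ( id ) * num * id $]
Step 7: reduce F->num. Stack=[( T / F] ptr=4 lookahead=/ remaining=[/ id ) / ( id ) * num * id $]
Step 8: reduce T->T / F. Stack=[( T] ptr=4 lookahead=/ remaining=[/ id ) / ( id ) * num * id $]
Step 9: shift /. Stack=[( T /] ptr=5 lookahead=id remaining=[id ) / ( id ) * num * id $]
Step 10: shift id. Stack=[( T / id] ptr=6 lookahead=) remaining=[) / ( id ) * num * id $]
Step 11: reduce F->id. Stack=[( T / F] ptr=6 lookahead=) remaining=[) / ( id ) * num * id $]
Step 12: reduce T->T / F. Stack=[( T] ptr=6 lookahead=) remaining=[) / ( id ) * num * id $]
Step 13: reduce E->T. Stack=[( E] ptr=6 lookahead=) remaining=[) / ( id ) * num * id $]
Step 14: shift ). Stack=[( E )] ptr=7 lookahead=/ remaining=[/ ( id ) * num * id $]
Step 15: reduce F->( E ). Stack=[F] ptr=7 lookahead=/ remaining=[/ ( id ) * num * id $]
Step 16: reduce T->F. Stack=[T] ptr=7 lookahead=/ remaining=[/ ( id ) * num * id $]
Step 17: shift /. Stack=[T /] ptr=8 lookahead=( remaining=[( id ) * num * id $]
Step 18: shift (. Stack=[T / (] ptr=9 lookahead=id remaining=[id ) * num * id $]
Step 19: shift id. Stack=[T / ( id] ptr=10 lookahead=) remaining=[) * num * id $]
Step 20: reduce F->id. Stack=[T / ( F] ptr=10 lookahead=) remaining=[) * num * id $]
Step 21: reduce T->F. Stack=[T / ( T] ptr=10 lookahead=) remaining=[) * num * id $]
Step 22: reduce E->T. Stack=[T / ( E] ptr=10 lookahead=) remaining=[) * num * id $]
Step 23: shift ). Stack=[T / ( E )] ptr=11 lookahead=* remaining=[* num * id $]
Step 24: reduce F->( E ). Stack=[T / F] ptr=11 lookahead=* remaining=[* num * id $]
Step 25: reduce T->T / F. Stack=[T] ptr=11 lookahead=* remaining=[* num * id $]
Step 26: shift *. Stack=[T *] ptr=12 lookahead=num remaining=[num * id $]
Step 27: shift num. Stack=[T * num] ptr=13 lookahead=* remaining=[* id $]
Step 28: reduce F->num. Stack=[T * F] ptr=13 lookahead=* remaining=[* id $]
Step 29: reduce T->T * F. Stack=[T] ptr=13 lookahead=* remaining=[* id $]
Step 30: shift *. Stack=[T *] ptr=14 lookahead=id remaining=[id $]
Step 31: shift id. Stack=[T * id] ptr=15 lookahead=$ remaining=[$]
Step 32: reduce F->id. Stack=[T * F] ptr=15 lookahead=$ remaining=[$]
Step 33: reduce T->T * F. Stack=[T] ptr=15 lookahead=$ remaining=[$]
Step 34: reduce E->T. Stack=[E] ptr=15 lookahead=$ remaining=[$]
Step 35: accept. Stack=[E] ptr=15 lookahead=$ remaining=[$]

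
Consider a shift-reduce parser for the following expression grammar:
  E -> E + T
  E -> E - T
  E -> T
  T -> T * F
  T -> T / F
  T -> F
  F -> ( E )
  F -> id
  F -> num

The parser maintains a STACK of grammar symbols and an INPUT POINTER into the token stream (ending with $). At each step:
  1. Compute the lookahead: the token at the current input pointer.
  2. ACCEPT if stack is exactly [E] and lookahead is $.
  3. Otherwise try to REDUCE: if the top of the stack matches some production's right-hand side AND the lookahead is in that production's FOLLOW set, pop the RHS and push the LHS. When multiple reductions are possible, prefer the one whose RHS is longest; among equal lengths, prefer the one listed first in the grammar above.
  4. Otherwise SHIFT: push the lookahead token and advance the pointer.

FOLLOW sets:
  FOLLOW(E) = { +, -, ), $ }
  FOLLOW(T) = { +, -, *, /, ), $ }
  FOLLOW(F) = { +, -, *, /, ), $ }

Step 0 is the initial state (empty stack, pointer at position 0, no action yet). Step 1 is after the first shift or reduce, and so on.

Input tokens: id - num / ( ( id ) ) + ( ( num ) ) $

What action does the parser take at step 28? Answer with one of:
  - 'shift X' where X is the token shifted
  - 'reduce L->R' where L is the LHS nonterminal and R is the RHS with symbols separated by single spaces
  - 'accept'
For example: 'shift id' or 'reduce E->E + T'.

Answer: reduce F->num

Derivation:
Step 1: shift id. Stack=[id] ptr=1 lookahead=- remaining=[- num / ( ( id ) ) + ( ( num ) ) $]
Step 2: reduce F->id. Stack=[F] ptr=1 lookahead=- remaining=[- num / ( ( id ) ) + ( ( num ) ) $]
Step 3: reduce T->F. Stack=[T] ptr=1 lookahead=- remaining=[- num / ( ( id ) ) + ( ( num ) ) $]
Step 4: reduce E->T. Stack=[E] ptr=1 lookahead=- remaining=[- num / ( ( id ) ) + ( ( num ) ) $]
Step 5: shift -. Stack=[E -] ptr=2 lookahead=num remaining=[num / ( ( id ) ) + ( ( num ) ) $]
Step 6: shift num. Stack=[E - num] ptr=3 lookahead=/ remaining=[/ ( ( id ) ) + ( ( num ) ) $]
Step 7: reduce F->num. Stack=[E - F] ptr=3 lookahead=/ remaining=[/ ( ( id ) ) + ( ( num ) ) $]
Step 8: reduce T->F. Stack=[E - T] ptr=3 lookahead=/ remaining=[/ ( ( id ) ) + ( ( num ) ) $]
Step 9: shift /. Stack=[E - T /] ptr=4 lookahead=( remaining=[( ( id ) ) + ( ( num ) ) $]
Step 10: shift (. Stack=[E - T / (] ptr=5 lookahead=( remaining=[( id ) ) + ( ( num ) ) $]
Step 11: shift (. Stack=[E - T / ( (] ptr=6 lookahead=id remaining=[id ) ) + ( ( num ) ) $]
Step 12: shift id. Stack=[E - T / ( ( id] ptr=7 lookahead=) remaining=[) ) + ( ( num ) ) $]
Step 13: reduce F->id. Stack=[E - T / ( ( F] ptr=7 lookahead=) remaining=[) ) + ( ( num ) ) $]
Step 14: reduce T->F. Stack=[E - T / ( ( T] ptr=7 lookahead=) remaining=[) ) + ( ( num ) ) $]
Step 15: reduce E->T. Stack=[E - T / ( ( E] ptr=7 lookahead=) remaining=[) ) + ( ( num ) ) $]
Step 16: shift ). Stack=[E - T / ( ( E )] ptr=8 lookahead=) remaining=[) + ( ( num ) ) $]
Step 17: reduce F->( E ). Stack=[E - T / ( F] ptr=8 lookahead=) remaining=[) + ( ( num ) ) $]
Step 18: reduce T->F. Stack=[E - T / ( T] ptr=8 lookahead=) remaining=[) + ( ( num ) ) $]
Step 19: reduce E->T. Stack=[E - T / ( E] ptr=8 lookahead=) remaining=[) + ( ( num ) ) $]
Step 20: shift ). Stack=[E - T / ( E )] ptr=9 lookahead=+ remaining=[+ ( ( num ) ) $]
Step 21: reduce F->( E ). Stack=[E - T / F] ptr=9 lookahead=+ remaining=[+ ( ( num ) ) $]
Step 22: reduce T->T / F. Stack=[E - T] ptr=9 lookahead=+ remaining=[+ ( ( num ) ) $]
Step 23: reduce E->E - T. Stack=[E] ptr=9 lookahead=+ remaining=[+ ( ( num ) ) $]
Step 24: shift +. Stack=[E +] ptr=10 lookahead=( remaining=[( ( num ) ) $]
Step 25: shift (. Stack=[E + (] ptr=11 lookahead=( remaining=[( num ) ) $]
Step 26: shift (. Stack=[E + ( (] ptr=12 lookahead=num remaining=[num ) ) $]
Step 27: shift num. Stack=[E + ( ( num] ptr=13 lookahead=) remaining=[) ) $]
Step 28: reduce F->num. Stack=[E + ( ( F] ptr=13 lookahead=) remaining=[) ) $]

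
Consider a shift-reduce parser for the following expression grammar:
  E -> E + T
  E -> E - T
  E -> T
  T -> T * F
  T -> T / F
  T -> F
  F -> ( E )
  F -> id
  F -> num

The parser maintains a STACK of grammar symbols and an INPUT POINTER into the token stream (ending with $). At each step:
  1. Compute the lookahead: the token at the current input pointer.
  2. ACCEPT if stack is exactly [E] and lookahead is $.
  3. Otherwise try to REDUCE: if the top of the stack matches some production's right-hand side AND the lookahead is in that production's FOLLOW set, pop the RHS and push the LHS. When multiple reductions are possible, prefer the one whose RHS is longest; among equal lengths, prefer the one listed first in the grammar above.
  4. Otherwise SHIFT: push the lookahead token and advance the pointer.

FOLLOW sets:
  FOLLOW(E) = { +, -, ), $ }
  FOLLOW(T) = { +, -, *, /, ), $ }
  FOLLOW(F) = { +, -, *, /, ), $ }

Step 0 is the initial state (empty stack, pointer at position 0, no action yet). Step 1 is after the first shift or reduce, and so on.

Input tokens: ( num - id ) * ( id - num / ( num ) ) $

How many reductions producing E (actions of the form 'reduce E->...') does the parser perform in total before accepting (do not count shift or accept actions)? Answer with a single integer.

Step 1: shift (. Stack=[(] ptr=1 lookahead=num remaining=[num - id ) * ( id - num / ( num ) ) $]
Step 2: shift num. Stack=[( num] ptr=2 lookahead=- remaining=[- id ) * ( id - num / ( num ) ) $]
Step 3: reduce F->num. Stack=[( F] ptr=2 lookahead=- remaining=[- id ) * ( id - num / ( num ) ) $]
Step 4: reduce T->F. Stack=[( T] ptr=2 lookahead=- remaining=[- id ) * ( id - num / ( num ) ) $]
Step 5: reduce E->T. Stack=[( E] ptr=2 lookahead=- remaining=[- id ) * ( id - num / ( num ) ) $]
Step 6: shift -. Stack=[( E -] ptr=3 lookahead=id remaining=[id ) * ( id - num / ( num ) ) $]
Step 7: shift id. Stack=[( E - id] ptr=4 lookahead=) remaining=[) * ( id - num / ( num ) ) $]
Step 8: reduce F->id. Stack=[( E - F] ptr=4 lookahead=) remaining=[) * ( id - num / ( num ) ) $]
Step 9: reduce T->F. Stack=[( E - T] ptr=4 lookahead=) remaining=[) * ( id - num / ( num ) ) $]
Step 10: reduce E->E - T. Stack=[( E] ptr=4 lookahead=) remaining=[) * ( id - num / ( num ) ) $]
Step 11: shift ). Stack=[( E )] ptr=5 lookahead=* remaining=[* ( id - num / ( num ) ) $]
Step 12: reduce F->( E ). Stack=[F] ptr=5 lookahead=* remaining=[* ( id - num / ( num ) ) $]
Step 13: reduce T->F. Stack=[T] ptr=5 lookahead=* remaining=[* ( id - num / ( num ) ) $]
Step 14: shift *. Stack=[T *] ptr=6 lookahead=( remaining=[( id - num / ( num ) ) $]
Step 15: shift (. Stack=[T * (] ptr=7 lookahead=id remaining=[id - num / ( num ) ) $]
Step 16: shift id. Stack=[T * ( id] ptr=8 lookahead=- remaining=[- num / ( num ) ) $]
Step 17: reduce F->id. Stack=[T * ( F] ptr=8 lookahead=- remaining=[- num / ( num ) ) $]
Step 18: reduce T->F. Stack=[T * ( T] ptr=8 lookahead=- remaining=[- num / ( num ) ) $]
Step 19: reduce E->T. Stack=[T * ( E] ptr=8 lookahead=- remaining=[- num / ( num ) ) $]
Step 20: shift -. Stack=[T * ( E -] ptr=9 lookahead=num remaining=[num / ( num ) ) $]
Step 21: shift num. Stack=[T * ( E - num] ptr=10 lookahead=/ remaining=[/ ( num ) ) $]
Step 22: reduce F->num. Stack=[T * ( E - F] ptr=10 lookahead=/ remaining=[/ ( num ) ) $]
Step 23: reduce T->F. Stack=[T * ( E - T] ptr=10 lookahead=/ remaining=[/ ( num ) ) $]
Step 24: shift /. Stack=[T * ( E - T /] ptr=11 lookahead=( remaining=[( num ) ) $]
Step 25: shift (. Stack=[T * ( E - T / (] ptr=12 lookahead=num remaining=[num ) ) $]
Step 26: shift num. Stack=[T * ( E - T / ( num] ptr=13 lookahead=) remaining=[) ) $]
Step 27: reduce F->num. Stack=[T * ( E - T / ( F] ptr=13 lookahead=) remaining=[) ) $]
Step 28: reduce T->F. Stack=[T * ( E - T / ( T] ptr=13 lookahead=) remaining=[) ) $]
Step 29: reduce E->T. Stack=[T * ( E - T / ( E] ptr=13 lookahead=) remaining=[) ) $]
Step 30: shift ). Stack=[T * ( E - T / ( E )] ptr=14 lookahead=) remaining=[) $]
Step 31: reduce F->( E ). Stack=[T * ( E - T / F] ptr=14 lookahead=) remaining=[) $]
Step 32: reduce T->T / F. Stack=[T * ( E - T] ptr=14 lookahead=) remaining=[) $]
Step 33: reduce E->E - T. Stack=[T * ( E] ptr=14 lookahead=) remaining=[) $]
Step 34: shift ). Stack=[T * ( E )] ptr=15 lookahead=$ remaining=[$]
Step 35: reduce F->( E ). Stack=[T * F] ptr=15 lookahead=$ remaining=[$]
Step 36: reduce T->T * F. Stack=[T] ptr=15 lookahead=$ remaining=[$]
Step 37: reduce E->T. Stack=[E] ptr=15 lookahead=$ remaining=[$]
Step 38: accept. Stack=[E] ptr=15 lookahead=$ remaining=[$]

Answer: 6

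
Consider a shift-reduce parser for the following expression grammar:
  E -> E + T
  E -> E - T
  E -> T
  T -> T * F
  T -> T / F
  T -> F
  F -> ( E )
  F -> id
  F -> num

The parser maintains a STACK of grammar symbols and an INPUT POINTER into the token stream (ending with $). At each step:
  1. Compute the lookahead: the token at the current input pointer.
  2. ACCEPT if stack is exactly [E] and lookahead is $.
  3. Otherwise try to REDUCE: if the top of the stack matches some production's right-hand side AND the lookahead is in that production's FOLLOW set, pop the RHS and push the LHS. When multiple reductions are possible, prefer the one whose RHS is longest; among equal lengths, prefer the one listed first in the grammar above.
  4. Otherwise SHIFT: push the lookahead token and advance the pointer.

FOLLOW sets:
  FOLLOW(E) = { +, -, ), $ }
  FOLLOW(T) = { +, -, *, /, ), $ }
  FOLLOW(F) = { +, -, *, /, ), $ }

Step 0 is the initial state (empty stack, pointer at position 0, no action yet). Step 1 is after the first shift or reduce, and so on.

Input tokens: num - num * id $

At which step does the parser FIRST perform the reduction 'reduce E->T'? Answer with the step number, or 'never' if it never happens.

Answer: 4

Derivation:
Step 1: shift num. Stack=[num] ptr=1 lookahead=- remaining=[- num * id $]
Step 2: reduce F->num. Stack=[F] ptr=1 lookahead=- remaining=[- num * id $]
Step 3: reduce T->F. Stack=[T] ptr=1 lookahead=- remaining=[- num * id $]
Step 4: reduce E->T. Stack=[E] ptr=1 lookahead=- remaining=[- num * id $]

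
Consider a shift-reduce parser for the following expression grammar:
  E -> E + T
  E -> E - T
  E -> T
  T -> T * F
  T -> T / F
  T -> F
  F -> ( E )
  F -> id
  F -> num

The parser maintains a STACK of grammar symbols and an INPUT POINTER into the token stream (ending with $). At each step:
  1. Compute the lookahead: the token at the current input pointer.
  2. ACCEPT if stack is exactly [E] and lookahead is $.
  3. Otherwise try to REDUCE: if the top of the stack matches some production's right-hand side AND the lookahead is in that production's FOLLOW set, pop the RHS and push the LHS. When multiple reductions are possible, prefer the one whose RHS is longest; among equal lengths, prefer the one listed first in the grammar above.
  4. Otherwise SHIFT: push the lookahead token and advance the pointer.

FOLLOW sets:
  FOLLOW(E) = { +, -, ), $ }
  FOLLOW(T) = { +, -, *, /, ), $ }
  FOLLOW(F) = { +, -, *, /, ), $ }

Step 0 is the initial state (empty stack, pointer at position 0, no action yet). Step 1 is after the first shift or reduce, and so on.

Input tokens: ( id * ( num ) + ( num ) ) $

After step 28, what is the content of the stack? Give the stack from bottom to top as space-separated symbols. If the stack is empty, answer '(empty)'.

Answer: E

Derivation:
Step 1: shift (. Stack=[(] ptr=1 lookahead=id remaining=[id * ( num ) + ( num ) ) $]
Step 2: shift id. Stack=[( id] ptr=2 lookahead=* remaining=[* ( num ) + ( num ) ) $]
Step 3: reduce F->id. Stack=[( F] ptr=2 lookahead=* remaining=[* ( num ) + ( num ) ) $]
Step 4: reduce T->F. Stack=[( T] ptr=2 lookahead=* remaining=[* ( num ) + ( num ) ) $]
Step 5: shift *. Stack=[( T *] ptr=3 lookahead=( remaining=[( num ) + ( num ) ) $]
Step 6: shift (. Stack=[( T * (] ptr=4 lookahead=num remaining=[num ) + ( num ) ) $]
Step 7: shift num. Stack=[( T * ( num] ptr=5 lookahead=) remaining=[) + ( num ) ) $]
Step 8: reduce F->num. Stack=[( T * ( F] ptr=5 lookahead=) remaining=[) + ( num ) ) $]
Step 9: reduce T->F. Stack=[( T * ( T] ptr=5 lookahead=) remaining=[) + ( num ) ) $]
Step 10: reduce E->T. Stack=[( T * ( E] ptr=5 lookahead=) remaining=[) + ( num ) ) $]
Step 11: shift ). Stack=[( T * ( E )] ptr=6 lookahead=+ remaining=[+ ( num ) ) $]
Step 12: reduce F->( E ). Stack=[( T * F] ptr=6 lookahead=+ remaining=[+ ( num ) ) $]
Step 13: reduce T->T * F. Stack=[( T] ptr=6 lookahead=+ remaining=[+ ( num ) ) $]
Step 14: reduce E->T. Stack=[( E] ptr=6 lookahead=+ remaining=[+ ( num ) ) $]
Step 15: shift +. Stack=[( E +] ptr=7 lookahead=( remaining=[( num ) ) $]
Step 16: shift (. Stack=[( E + (] ptr=8 lookahead=num remaining=[num ) ) $]
Step 17: shift num. Stack=[( E + ( num] ptr=9 lookahead=) remaining=[) ) $]
Step 18: reduce F->num. Stack=[( E + ( F] ptr=9 lookahead=) remaining=[) ) $]
Step 19: reduce T->F. Stack=[( E + ( T] ptr=9 lookahead=) remaining=[) ) $]
Step 20: reduce E->T. Stack=[( E + ( E] ptr=9 lookahead=) remaining=[) ) $]
Step 21: shift ). Stack=[( E + ( E )] ptr=10 lookahead=) remaining=[) $]
Step 22: reduce F->( E ). Stack=[( E + F] ptr=10 lookahead=) remaining=[) $]
Step 23: reduce T->F. Stack=[( E + T] ptr=10 lookahead=) remaining=[) $]
Step 24: reduce E->E + T. Stack=[( E] ptr=10 lookahead=) remaining=[) $]
Step 25: shift ). Stack=[( E )] ptr=11 lookahead=$ remaining=[$]
Step 26: reduce F->( E ). Stack=[F] ptr=11 lookahead=$ remaining=[$]
Step 27: reduce T->F. Stack=[T] ptr=11 lookahead=$ remaining=[$]
Step 28: reduce E->T. Stack=[E] ptr=11 lookahead=$ remaining=[$]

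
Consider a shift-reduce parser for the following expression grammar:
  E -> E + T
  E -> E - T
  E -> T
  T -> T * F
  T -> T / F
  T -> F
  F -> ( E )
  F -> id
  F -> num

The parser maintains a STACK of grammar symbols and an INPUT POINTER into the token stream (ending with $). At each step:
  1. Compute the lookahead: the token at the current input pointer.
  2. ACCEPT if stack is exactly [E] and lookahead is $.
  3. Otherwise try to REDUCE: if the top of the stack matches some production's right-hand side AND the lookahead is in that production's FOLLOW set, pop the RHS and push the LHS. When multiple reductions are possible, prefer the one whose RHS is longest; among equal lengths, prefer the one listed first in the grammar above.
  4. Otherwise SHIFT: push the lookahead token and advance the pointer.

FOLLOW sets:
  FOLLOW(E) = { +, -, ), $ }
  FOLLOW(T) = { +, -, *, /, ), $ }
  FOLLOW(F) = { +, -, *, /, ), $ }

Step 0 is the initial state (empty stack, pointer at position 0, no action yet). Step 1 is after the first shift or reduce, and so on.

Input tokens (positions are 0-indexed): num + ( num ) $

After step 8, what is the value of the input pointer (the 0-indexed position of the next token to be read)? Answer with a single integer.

Answer: 4

Derivation:
Step 1: shift num. Stack=[num] ptr=1 lookahead=+ remaining=[+ ( num ) $]
Step 2: reduce F->num. Stack=[F] ptr=1 lookahead=+ remaining=[+ ( num ) $]
Step 3: reduce T->F. Stack=[T] ptr=1 lookahead=+ remaining=[+ ( num ) $]
Step 4: reduce E->T. Stack=[E] ptr=1 lookahead=+ remaining=[+ ( num ) $]
Step 5: shift +. Stack=[E +] ptr=2 lookahead=( remaining=[( num ) $]
Step 6: shift (. Stack=[E + (] ptr=3 lookahead=num remaining=[num ) $]
Step 7: shift num. Stack=[E + ( num] ptr=4 lookahead=) remaining=[) $]
Step 8: reduce F->num. Stack=[E + ( F] ptr=4 lookahead=) remaining=[) $]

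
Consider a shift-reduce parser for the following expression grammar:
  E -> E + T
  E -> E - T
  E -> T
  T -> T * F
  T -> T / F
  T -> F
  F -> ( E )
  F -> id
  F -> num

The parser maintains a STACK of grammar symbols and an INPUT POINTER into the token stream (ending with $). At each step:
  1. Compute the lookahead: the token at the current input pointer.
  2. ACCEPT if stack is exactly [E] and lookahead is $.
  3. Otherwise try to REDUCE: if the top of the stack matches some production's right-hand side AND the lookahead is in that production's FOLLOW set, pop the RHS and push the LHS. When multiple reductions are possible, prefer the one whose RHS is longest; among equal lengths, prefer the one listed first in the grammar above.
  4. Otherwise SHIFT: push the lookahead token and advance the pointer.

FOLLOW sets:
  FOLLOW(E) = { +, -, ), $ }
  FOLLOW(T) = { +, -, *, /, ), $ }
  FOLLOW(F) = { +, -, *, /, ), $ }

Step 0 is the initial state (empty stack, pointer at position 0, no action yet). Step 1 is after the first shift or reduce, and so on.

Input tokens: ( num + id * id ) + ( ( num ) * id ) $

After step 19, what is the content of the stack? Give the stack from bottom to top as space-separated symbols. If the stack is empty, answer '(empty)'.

Step 1: shift (. Stack=[(] ptr=1 lookahead=num remaining=[num + id * id ) + ( ( num ) * id ) $]
Step 2: shift num. Stack=[( num] ptr=2 lookahead=+ remaining=[+ id * id ) + ( ( num ) * id ) $]
Step 3: reduce F->num. Stack=[( F] ptr=2 lookahead=+ remaining=[+ id * id ) + ( ( num ) * id ) $]
Step 4: reduce T->F. Stack=[( T] ptr=2 lookahead=+ remaining=[+ id * id ) + ( ( num ) * id ) $]
Step 5: reduce E->T. Stack=[( E] ptr=2 lookahead=+ remaining=[+ id * id ) + ( ( num ) * id ) $]
Step 6: shift +. Stack=[( E +] ptr=3 lookahead=id remaining=[id * id ) + ( ( num ) * id ) $]
Step 7: shift id. Stack=[( E + id] ptr=4 lookahead=* remaining=[* id ) + ( ( num ) * id ) $]
Step 8: reduce F->id. Stack=[( E + F] ptr=4 lookahead=* remaining=[* id ) + ( ( num ) * id ) $]
Step 9: reduce T->F. Stack=[( E + T] ptr=4 lookahead=* remaining=[* id ) + ( ( num ) * id ) $]
Step 10: shift *. Stack=[( E + T *] ptr=5 lookahead=id remaining=[id ) + ( ( num ) * id ) $]
Step 11: shift id. Stack=[( E + T * id] ptr=6 lookahead=) remaining=[) + ( ( num ) * id ) $]
Step 12: reduce F->id. Stack=[( E + T * F] ptr=6 lookahead=) remaining=[) + ( ( num ) * id ) $]
Step 13: reduce T->T * F. Stack=[( E + T] ptr=6 lookahead=) remaining=[) + ( ( num ) * id ) $]
Step 14: reduce E->E + T. Stack=[( E] ptr=6 lookahead=) remaining=[) + ( ( num ) * id ) $]
Step 15: shift ). Stack=[( E )] ptr=7 lookahead=+ remaining=[+ ( ( num ) * id ) $]
Step 16: reduce F->( E ). Stack=[F] ptr=7 lookahead=+ remaining=[+ ( ( num ) * id ) $]
Step 17: reduce T->F. Stack=[T] ptr=7 lookahead=+ remaining=[+ ( ( num ) * id ) $]
Step 18: reduce E->T. Stack=[E] ptr=7 lookahead=+ remaining=[+ ( ( num ) * id ) $]
Step 19: shift +. Stack=[E +] ptr=8 lookahead=( remaining=[( ( num ) * id ) $]

Answer: E +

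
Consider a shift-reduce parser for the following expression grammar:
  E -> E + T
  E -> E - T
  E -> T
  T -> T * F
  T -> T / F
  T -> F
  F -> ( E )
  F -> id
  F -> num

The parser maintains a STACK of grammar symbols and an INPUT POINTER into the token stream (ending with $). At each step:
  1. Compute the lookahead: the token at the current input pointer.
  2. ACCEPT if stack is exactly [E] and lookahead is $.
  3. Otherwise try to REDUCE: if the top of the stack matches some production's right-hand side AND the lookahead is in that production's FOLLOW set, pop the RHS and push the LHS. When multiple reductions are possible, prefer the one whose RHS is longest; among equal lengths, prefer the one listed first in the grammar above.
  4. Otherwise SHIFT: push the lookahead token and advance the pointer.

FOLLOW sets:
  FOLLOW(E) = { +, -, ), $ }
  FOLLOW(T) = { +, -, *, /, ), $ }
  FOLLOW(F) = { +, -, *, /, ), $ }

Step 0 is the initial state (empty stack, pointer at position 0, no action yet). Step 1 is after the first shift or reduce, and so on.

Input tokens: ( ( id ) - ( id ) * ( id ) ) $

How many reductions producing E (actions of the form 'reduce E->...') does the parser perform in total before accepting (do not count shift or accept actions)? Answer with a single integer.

Step 1: shift (. Stack=[(] ptr=1 lookahead=( remaining=[( id ) - ( id ) * ( id ) ) $]
Step 2: shift (. Stack=[( (] ptr=2 lookahead=id remaining=[id ) - ( id ) * ( id ) ) $]
Step 3: shift id. Stack=[( ( id] ptr=3 lookahead=) remaining=[) - ( id ) * ( id ) ) $]
Step 4: reduce F->id. Stack=[( ( F] ptr=3 lookahead=) remaining=[) - ( id ) * ( id ) ) $]
Step 5: reduce T->F. Stack=[( ( T] ptr=3 lookahead=) remaining=[) - ( id ) * ( id ) ) $]
Step 6: reduce E->T. Stack=[( ( E] ptr=3 lookahead=) remaining=[) - ( id ) * ( id ) ) $]
Step 7: shift ). Stack=[( ( E )] ptr=4 lookahead=- remaining=[- ( id ) * ( id ) ) $]
Step 8: reduce F->( E ). Stack=[( F] ptr=4 lookahead=- remaining=[- ( id ) * ( id ) ) $]
Step 9: reduce T->F. Stack=[( T] ptr=4 lookahead=- remaining=[- ( id ) * ( id ) ) $]
Step 10: reduce E->T. Stack=[( E] ptr=4 lookahead=- remaining=[- ( id ) * ( id ) ) $]
Step 11: shift -. Stack=[( E -] ptr=5 lookahead=( remaining=[( id ) * ( id ) ) $]
Step 12: shift (. Stack=[( E - (] ptr=6 lookahead=id remaining=[id ) * ( id ) ) $]
Step 13: shift id. Stack=[( E - ( id] ptr=7 lookahead=) remaining=[) * ( id ) ) $]
Step 14: reduce F->id. Stack=[( E - ( F] ptr=7 lookahead=) remaining=[) * ( id ) ) $]
Step 15: reduce T->F. Stack=[( E - ( T] ptr=7 lookahead=) remaining=[) * ( id ) ) $]
Step 16: reduce E->T. Stack=[( E - ( E] ptr=7 lookahead=) remaining=[) * ( id ) ) $]
Step 17: shift ). Stack=[( E - ( E )] ptr=8 lookahead=* remaining=[* ( id ) ) $]
Step 18: reduce F->( E ). Stack=[( E - F] ptr=8 lookahead=* remaining=[* ( id ) ) $]
Step 19: reduce T->F. Stack=[( E - T] ptr=8 lookahead=* remaining=[* ( id ) ) $]
Step 20: shift *. Stack=[( E - T *] ptr=9 lookahead=( remaining=[( id ) ) $]
Step 21: shift (. Stack=[( E - T * (] ptr=10 lookahead=id remaining=[id ) ) $]
Step 22: shift id. Stack=[( E - T * ( id] ptr=11 lookahead=) remaining=[) ) $]
Step 23: reduce F->id. Stack=[( E - T * ( F] ptr=11 lookahead=) remaining=[) ) $]
Step 24: reduce T->F. Stack=[( E - T * ( T] ptr=11 lookahead=) remaining=[) ) $]
Step 25: reduce E->T. Stack=[( E - T * ( E] ptr=11 lookahead=) remaining=[) ) $]
Step 26: shift ). Stack=[( E - T * ( E )] ptr=12 lookahead=) remaining=[) $]
Step 27: reduce F->( E ). Stack=[( E - T * F] ptr=12 lookahead=) remaining=[) $]
Step 28: reduce T->T * F. Stack=[( E - T] ptr=12 lookahead=) remaining=[) $]
Step 29: reduce E->E - T. Stack=[( E] ptr=12 lookahead=) remaining=[) $]
Step 30: shift ). Stack=[( E )] ptr=13 lookahead=$ remaining=[$]
Step 31: reduce F->( E ). Stack=[F] ptr=13 lookahead=$ remaining=[$]
Step 32: reduce T->F. Stack=[T] ptr=13 lookahead=$ remaining=[$]
Step 33: reduce E->T. Stack=[E] ptr=13 lookahead=$ remaining=[$]
Step 34: accept. Stack=[E] ptr=13 lookahead=$ remaining=[$]

Answer: 6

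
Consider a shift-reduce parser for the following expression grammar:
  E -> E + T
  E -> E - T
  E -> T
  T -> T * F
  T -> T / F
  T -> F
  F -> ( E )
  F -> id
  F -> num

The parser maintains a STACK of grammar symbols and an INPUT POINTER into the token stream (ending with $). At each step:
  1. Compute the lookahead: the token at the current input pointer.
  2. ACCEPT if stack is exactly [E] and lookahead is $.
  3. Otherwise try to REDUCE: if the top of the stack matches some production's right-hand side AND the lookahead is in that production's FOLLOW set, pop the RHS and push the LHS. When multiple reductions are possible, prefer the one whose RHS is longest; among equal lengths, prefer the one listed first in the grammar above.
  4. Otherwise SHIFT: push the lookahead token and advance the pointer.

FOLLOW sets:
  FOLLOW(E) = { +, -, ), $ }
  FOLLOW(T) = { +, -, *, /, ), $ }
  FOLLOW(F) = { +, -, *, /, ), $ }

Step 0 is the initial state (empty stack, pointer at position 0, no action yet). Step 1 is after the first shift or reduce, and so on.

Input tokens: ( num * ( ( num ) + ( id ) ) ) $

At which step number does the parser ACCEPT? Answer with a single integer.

Answer: 34

Derivation:
Step 1: shift (. Stack=[(] ptr=1 lookahead=num remaining=[num * ( ( num ) + ( id ) ) ) $]
Step 2: shift num. Stack=[( num] ptr=2 lookahead=* remaining=[* ( ( num ) + ( id ) ) ) $]
Step 3: reduce F->num. Stack=[( F] ptr=2 lookahead=* remaining=[* ( ( num ) + ( id ) ) ) $]
Step 4: reduce T->F. Stack=[( T] ptr=2 lookahead=* remaining=[* ( ( num ) + ( id ) ) ) $]
Step 5: shift *. Stack=[( T *] ptr=3 lookahead=( remaining=[( ( num ) + ( id ) ) ) $]
Step 6: shift (. Stack=[( T * (] ptr=4 lookahead=( remaining=[( num ) + ( id ) ) ) $]
Step 7: shift (. Stack=[( T * ( (] ptr=5 lookahead=num remaining=[num ) + ( id ) ) ) $]
Step 8: shift num. Stack=[( T * ( ( num] ptr=6 lookahead=) remaining=[) + ( id ) ) ) $]
Step 9: reduce F->num. Stack=[( T * ( ( F] ptr=6 lookahead=) remaining=[) + ( id ) ) ) $]
Step 10: reduce T->F. Stack=[( T * ( ( T] ptr=6 lookahead=) remaining=[) + ( id ) ) ) $]
Step 11: reduce E->T. Stack=[( T * ( ( E] ptr=6 lookahead=) remaining=[) + ( id ) ) ) $]
Step 12: shift ). Stack=[( T * ( ( E )] ptr=7 lookahead=+ remaining=[+ ( id ) ) ) $]
Step 13: reduce F->( E ). Stack=[( T * ( F] ptr=7 lookahead=+ remaining=[+ ( id ) ) ) $]
Step 14: reduce T->F. Stack=[( T * ( T] ptr=7 lookahead=+ remaining=[+ ( id ) ) ) $]
Step 15: reduce E->T. Stack=[( T * ( E] ptr=7 lookahead=+ remaining=[+ ( id ) ) ) $]
Step 16: shift +. Stack=[( T * ( E +] ptr=8 lookahead=( remaining=[( id ) ) ) $]
Step 17: shift (. Stack=[( T * ( E + (] ptr=9 lookahead=id remaining=[id ) ) ) $]
Step 18: shift id. Stack=[( T * ( E + ( id] ptr=10 lookahead=) remaining=[) ) ) $]
Step 19: reduce F->id. Stack=[( T * ( E + ( F] ptr=10 lookahead=) remaining=[) ) ) $]
Step 20: reduce T->F. Stack=[( T * ( E + ( T] ptr=10 lookahead=) remaining=[) ) ) $]
Step 21: reduce E->T. Stack=[( T * ( E + ( E] ptr=10 lookahead=) remaining=[) ) ) $]
Step 22: shift ). Stack=[( T * ( E + ( E )] ptr=11 lookahead=) remaining=[) ) $]
Step 23: reduce F->( E ). Stack=[( T * ( E + F] ptr=11 lookahead=) remaining=[) ) $]
Step 24: reduce T->F. Stack=[( T * ( E + T] ptr=11 lookahead=) remaining=[) ) $]
Step 25: reduce E->E + T. Stack=[( T * ( E] ptr=11 lookahead=) remaining=[) ) $]
Step 26: shift ). Stack=[( T * ( E )] ptr=12 lookahead=) remaining=[) $]
Step 27: reduce F->( E ). Stack=[( T * F] ptr=12 lookahead=) remaining=[) $]
Step 28: reduce T->T * F. Stack=[( T] ptr=12 lookahead=) remaining=[) $]
Step 29: reduce E->T. Stack=[( E] ptr=12 lookahead=) remaining=[) $]
Step 30: shift ). Stack=[( E )] ptr=13 lookahead=$ remaining=[$]
Step 31: reduce F->( E ). Stack=[F] ptr=13 lookahead=$ remaining=[$]
Step 32: reduce T->F. Stack=[T] ptr=13 lookahead=$ remaining=[$]
Step 33: reduce E->T. Stack=[E] ptr=13 lookahead=$ remaining=[$]
Step 34: accept. Stack=[E] ptr=13 lookahead=$ remaining=[$]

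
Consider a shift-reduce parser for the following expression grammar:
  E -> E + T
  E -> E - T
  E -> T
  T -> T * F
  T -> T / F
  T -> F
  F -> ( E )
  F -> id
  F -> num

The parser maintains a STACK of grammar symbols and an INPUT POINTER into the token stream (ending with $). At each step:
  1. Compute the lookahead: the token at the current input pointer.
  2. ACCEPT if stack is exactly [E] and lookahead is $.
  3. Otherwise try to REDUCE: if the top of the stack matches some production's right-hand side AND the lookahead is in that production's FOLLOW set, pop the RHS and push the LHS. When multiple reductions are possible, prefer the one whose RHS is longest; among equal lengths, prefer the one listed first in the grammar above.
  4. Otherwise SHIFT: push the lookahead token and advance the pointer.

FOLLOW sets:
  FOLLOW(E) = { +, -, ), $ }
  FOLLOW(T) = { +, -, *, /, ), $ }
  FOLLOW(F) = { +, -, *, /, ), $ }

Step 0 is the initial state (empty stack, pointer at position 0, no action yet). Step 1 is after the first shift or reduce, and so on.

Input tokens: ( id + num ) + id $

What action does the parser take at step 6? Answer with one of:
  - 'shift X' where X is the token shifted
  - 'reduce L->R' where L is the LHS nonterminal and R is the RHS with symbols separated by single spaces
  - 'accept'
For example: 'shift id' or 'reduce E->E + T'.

Answer: shift +

Derivation:
Step 1: shift (. Stack=[(] ptr=1 lookahead=id remaining=[id + num ) + id $]
Step 2: shift id. Stack=[( id] ptr=2 lookahead=+ remaining=[+ num ) + id $]
Step 3: reduce F->id. Stack=[( F] ptr=2 lookahead=+ remaining=[+ num ) + id $]
Step 4: reduce T->F. Stack=[( T] ptr=2 lookahead=+ remaining=[+ num ) + id $]
Step 5: reduce E->T. Stack=[( E] ptr=2 lookahead=+ remaining=[+ num ) + id $]
Step 6: shift +. Stack=[( E +] ptr=3 lookahead=num remaining=[num ) + id $]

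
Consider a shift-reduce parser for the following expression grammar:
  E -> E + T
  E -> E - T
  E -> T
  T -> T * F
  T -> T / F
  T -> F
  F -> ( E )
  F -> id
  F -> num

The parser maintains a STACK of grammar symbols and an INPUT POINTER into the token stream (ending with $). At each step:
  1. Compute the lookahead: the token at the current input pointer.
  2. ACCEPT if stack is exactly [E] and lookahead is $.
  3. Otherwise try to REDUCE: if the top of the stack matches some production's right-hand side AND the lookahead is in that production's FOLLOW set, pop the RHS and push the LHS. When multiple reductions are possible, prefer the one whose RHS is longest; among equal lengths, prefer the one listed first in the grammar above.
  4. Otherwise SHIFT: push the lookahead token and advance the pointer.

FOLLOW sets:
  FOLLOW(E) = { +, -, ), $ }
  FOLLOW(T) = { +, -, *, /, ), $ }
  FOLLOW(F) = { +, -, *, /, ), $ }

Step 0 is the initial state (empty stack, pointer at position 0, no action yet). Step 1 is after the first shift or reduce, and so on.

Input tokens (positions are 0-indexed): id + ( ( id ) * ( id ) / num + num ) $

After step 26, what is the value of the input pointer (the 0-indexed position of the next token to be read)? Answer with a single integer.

Step 1: shift id. Stack=[id] ptr=1 lookahead=+ remaining=[+ ( ( id ) * ( id ) / num + num ) $]
Step 2: reduce F->id. Stack=[F] ptr=1 lookahead=+ remaining=[+ ( ( id ) * ( id ) / num + num ) $]
Step 3: reduce T->F. Stack=[T] ptr=1 lookahead=+ remaining=[+ ( ( id ) * ( id ) / num + num ) $]
Step 4: reduce E->T. Stack=[E] ptr=1 lookahead=+ remaining=[+ ( ( id ) * ( id ) / num + num ) $]
Step 5: shift +. Stack=[E +] ptr=2 lookahead=( remaining=[( ( id ) * ( id ) / num + num ) $]
Step 6: shift (. Stack=[E + (] ptr=3 lookahead=( remaining=[( id ) * ( id ) / num + num ) $]
Step 7: shift (. Stack=[E + ( (] ptr=4 lookahead=id remaining=[id ) * ( id ) / num + num ) $]
Step 8: shift id. Stack=[E + ( ( id] ptr=5 lookahead=) remaining=[) * ( id ) / num + num ) $]
Step 9: reduce F->id. Stack=[E + ( ( F] ptr=5 lookahead=) remaining=[) * ( id ) / num + num ) $]
Step 10: reduce T->F. Stack=[E + ( ( T] ptr=5 lookahead=) remaining=[) * ( id ) / num + num ) $]
Step 11: reduce E->T. Stack=[E + ( ( E] ptr=5 lookahead=) remaining=[) * ( id ) / num + num ) $]
Step 12: shift ). Stack=[E + ( ( E )] ptr=6 lookahead=* remaining=[* ( id ) / num + num ) $]
Step 13: reduce F->( E ). Stack=[E + ( F] ptr=6 lookahead=* remaining=[* ( id ) / num + num ) $]
Step 14: reduce T->F. Stack=[E + ( T] ptr=6 lookahead=* remaining=[* ( id ) / num + num ) $]
Step 15: shift *. Stack=[E + ( T *] ptr=7 lookahead=( remaining=[( id ) / num + num ) $]
Step 16: shift (. Stack=[E + ( T * (] ptr=8 lookahead=id remaining=[id ) / num + num ) $]
Step 17: shift id. Stack=[E + ( T * ( id] ptr=9 lookahead=) remaining=[) / num + num ) $]
Step 18: reduce F->id. Stack=[E + ( T * ( F] ptr=9 lookahead=) remaining=[) / num + num ) $]
Step 19: reduce T->F. Stack=[E + ( T * ( T] ptr=9 lookahead=) remaining=[) / num + num ) $]
Step 20: reduce E->T. Stack=[E + ( T * ( E] ptr=9 lookahead=) remaining=[) / num + num ) $]
Step 21: shift ). Stack=[E + ( T * ( E )] ptr=10 lookahead=/ remaining=[/ num + num ) $]
Step 22: reduce F->( E ). Stack=[E + ( T * F] ptr=10 lookahead=/ remaining=[/ num + num ) $]
Step 23: reduce T->T * F. Stack=[E + ( T] ptr=10 lookahead=/ remaining=[/ num + num ) $]
Step 24: shift /. Stack=[E + ( T /] ptr=11 lookahead=num remaining=[num + num ) $]
Step 25: shift num. Stack=[E + ( T / num] ptr=12 lookahead=+ remaining=[+ num ) $]
Step 26: reduce F->num. Stack=[E + ( T / F] ptr=12 lookahead=+ remaining=[+ num ) $]

Answer: 12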